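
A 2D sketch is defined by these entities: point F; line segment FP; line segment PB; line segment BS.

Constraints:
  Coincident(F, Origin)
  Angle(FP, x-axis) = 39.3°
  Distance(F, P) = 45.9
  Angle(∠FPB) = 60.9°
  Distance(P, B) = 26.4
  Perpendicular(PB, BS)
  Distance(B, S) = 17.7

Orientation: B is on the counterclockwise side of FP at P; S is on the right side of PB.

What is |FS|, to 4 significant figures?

57.95

F is at the origin; FP runs at 39.3° with length 45.9, so P = 45.9·(cos 39.3°, sin 39.3°) = (35.52, 29.07). ∠FPB = 60.9°, so PB runs at 39.3° + (180° − 60.9°) = 158.4° from the x-axis; with |PB| = 26.4, B = P + 26.4·(cos 158.4°, sin 158.4°) = (10.97, 38.79). The perpendicularity gives BS at right angles to PB; with |BS| = 17.7 on the right of PB, S = B + 17.7·(0.3681, 0.9298) = (17.49, 55.25). Then |FS| = |S − F| = 57.95.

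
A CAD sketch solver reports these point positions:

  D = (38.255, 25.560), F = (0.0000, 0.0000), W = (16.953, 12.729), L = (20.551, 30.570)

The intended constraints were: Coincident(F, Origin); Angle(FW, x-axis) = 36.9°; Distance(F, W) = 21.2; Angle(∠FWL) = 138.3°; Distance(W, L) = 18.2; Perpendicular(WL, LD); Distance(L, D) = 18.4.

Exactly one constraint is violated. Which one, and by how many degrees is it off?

Perpendicular(WL, LD) — off by 4.40°.

F = (0.00, 0.00) ✓; FW at 36.90° ✓; |FW| = 21.20 ✓; ∠FWL = 138.3° ✓; |WL| = 18.20 ✓; ∠(WL, LD) = 94.40° ✗; |LD| = 18.40 ✓.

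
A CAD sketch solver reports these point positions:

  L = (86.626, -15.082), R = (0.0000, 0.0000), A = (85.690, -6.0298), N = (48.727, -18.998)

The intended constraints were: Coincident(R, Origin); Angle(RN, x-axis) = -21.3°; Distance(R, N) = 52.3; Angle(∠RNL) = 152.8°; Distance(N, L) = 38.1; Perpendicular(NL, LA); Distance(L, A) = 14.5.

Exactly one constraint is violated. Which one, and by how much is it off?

Distance(L, A) = 14.5 — off by 5.40.

R = (0.00, 0.00) ✓; RN at -21.30° ✓; |RN| = 52.30 ✓; ∠RNL = 152.8° ✓; |NL| = 38.10 ✓; ∠(NL, LA) = 90.00° ✓; |LA| = 9.100 ✗.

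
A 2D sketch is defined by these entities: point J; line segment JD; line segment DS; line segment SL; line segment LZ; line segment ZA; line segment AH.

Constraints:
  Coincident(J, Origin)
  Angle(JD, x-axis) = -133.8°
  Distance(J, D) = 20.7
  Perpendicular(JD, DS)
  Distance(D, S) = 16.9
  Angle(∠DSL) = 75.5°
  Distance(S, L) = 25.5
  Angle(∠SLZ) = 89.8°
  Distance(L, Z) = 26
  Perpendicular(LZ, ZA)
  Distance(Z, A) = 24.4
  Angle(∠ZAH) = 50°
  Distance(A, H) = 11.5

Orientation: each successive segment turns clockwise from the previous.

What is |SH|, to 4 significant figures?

19.09

LZ ⟂ ZA, so ZA runs at -148.5°; with |ZA| = 24.4, A = (-12.05, -24.76). ∠ZAH = 50.0° gives AH at 81.50° from the x-axis; with |AH| = 11.5, H = (-10.35, -13.39). Then |SH| = |H − S| = 19.09.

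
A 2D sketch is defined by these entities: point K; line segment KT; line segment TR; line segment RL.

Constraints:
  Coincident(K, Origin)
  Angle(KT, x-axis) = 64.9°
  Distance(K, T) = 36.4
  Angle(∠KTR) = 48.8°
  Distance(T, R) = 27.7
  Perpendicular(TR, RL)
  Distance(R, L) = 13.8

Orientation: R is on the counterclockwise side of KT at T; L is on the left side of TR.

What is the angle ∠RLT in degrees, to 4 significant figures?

63.52°

∠KTR = 48.8°, so TR runs at 64.9° + (180° − 48.8°) = 196.1° from the x-axis; with |TR| = 27.7, R = T + 27.7·(cos 196.1°, sin 196.1°) = (-11.17, 25.28). The perpendicularity gives RL at right angles to TR; with |RL| = 13.8 on the left of TR, L = R + 13.8·(0.2773, -0.9608) = (-7.346, 12.02). Then cos ∠RLT = LR·LT / (|LR||LT|), giving 63.52°.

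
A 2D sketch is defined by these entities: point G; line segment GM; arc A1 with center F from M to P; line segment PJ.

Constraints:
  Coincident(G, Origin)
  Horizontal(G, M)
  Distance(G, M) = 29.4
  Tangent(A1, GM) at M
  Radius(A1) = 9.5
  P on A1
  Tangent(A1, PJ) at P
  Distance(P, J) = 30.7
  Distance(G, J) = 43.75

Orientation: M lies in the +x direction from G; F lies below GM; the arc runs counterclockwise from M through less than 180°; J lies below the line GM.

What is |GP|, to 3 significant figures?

21.9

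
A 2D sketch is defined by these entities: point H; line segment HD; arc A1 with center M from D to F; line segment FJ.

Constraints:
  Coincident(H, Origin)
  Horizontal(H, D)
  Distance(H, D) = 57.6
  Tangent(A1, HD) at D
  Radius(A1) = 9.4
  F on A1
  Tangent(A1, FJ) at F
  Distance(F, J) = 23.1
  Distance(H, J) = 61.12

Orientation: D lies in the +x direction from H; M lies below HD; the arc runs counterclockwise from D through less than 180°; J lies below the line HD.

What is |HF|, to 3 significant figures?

49.4

Checks: |MF| = 9.400 ✓; ∠(MF, FJ) = 90.00° ✓; |FJ| = 23.10 ✓; |HJ| = 61.12 ✓.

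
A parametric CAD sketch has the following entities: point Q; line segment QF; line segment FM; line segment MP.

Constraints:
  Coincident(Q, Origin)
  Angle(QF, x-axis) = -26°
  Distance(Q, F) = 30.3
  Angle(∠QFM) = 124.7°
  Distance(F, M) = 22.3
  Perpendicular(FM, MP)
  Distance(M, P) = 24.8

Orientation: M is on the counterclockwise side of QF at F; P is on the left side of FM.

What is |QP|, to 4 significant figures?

39.55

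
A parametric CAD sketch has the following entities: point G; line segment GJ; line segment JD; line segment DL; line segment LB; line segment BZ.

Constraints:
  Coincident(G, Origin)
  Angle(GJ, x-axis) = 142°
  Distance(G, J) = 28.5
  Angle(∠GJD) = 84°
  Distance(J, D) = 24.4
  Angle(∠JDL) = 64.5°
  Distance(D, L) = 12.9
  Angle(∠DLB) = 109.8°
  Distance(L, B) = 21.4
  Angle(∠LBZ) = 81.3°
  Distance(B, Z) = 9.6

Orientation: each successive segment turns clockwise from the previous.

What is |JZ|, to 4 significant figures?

0.2277

G is at the origin; GJ runs at 142.0° with length 28.5, so J = (-22.46, 17.55). ∠GJD = 84.0° gives JD at 46.00° from the x-axis; with |JD| = 24.4, D = (-5.509, 35.10). ∠JDL = 64.5° gives DL at -69.50° from the x-axis; with |DL| = 12.9, L = (-0.9910, 23.02). ∠DLB = 109.8° gives LB at -139.7° from the x-axis; with |LB| = 21.4, B = (-17.31, 9.174). ∠LBZ = 81.3° gives BZ at 121.6° from the x-axis; with |BZ| = 9.6, Z = (-22.34, 17.35). Then |JZ| = |Z − J| = 0.2277.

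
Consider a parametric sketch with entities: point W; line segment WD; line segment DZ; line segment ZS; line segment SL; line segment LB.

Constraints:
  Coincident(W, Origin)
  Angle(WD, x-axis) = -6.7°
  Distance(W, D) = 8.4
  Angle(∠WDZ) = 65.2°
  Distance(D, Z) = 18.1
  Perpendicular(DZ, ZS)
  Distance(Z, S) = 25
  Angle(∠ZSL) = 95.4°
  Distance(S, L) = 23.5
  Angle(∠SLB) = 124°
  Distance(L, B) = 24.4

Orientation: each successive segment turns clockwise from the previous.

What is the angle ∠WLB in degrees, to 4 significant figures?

63.64°

∠ZSL = 95.4° gives SL at 63.90° from the x-axis; with |SL| = 23.5, L = (-12.09, 17.75). ∠SLB = 124.0° gives LB at 7.900° from the x-axis; with |LB| = 24.4, B = (12.08, 21.11). Then cos ∠WLB = LW·LB / (|LW||LB|), giving 63.64°.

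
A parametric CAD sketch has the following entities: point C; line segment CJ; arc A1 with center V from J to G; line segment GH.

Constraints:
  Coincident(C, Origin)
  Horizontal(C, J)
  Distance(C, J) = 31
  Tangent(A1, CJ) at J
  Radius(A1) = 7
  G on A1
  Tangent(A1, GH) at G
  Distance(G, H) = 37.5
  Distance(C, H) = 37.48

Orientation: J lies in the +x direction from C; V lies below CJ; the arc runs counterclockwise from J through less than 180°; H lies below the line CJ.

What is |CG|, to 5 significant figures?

25.099

Checks: C.y = 0.00, J.y = 0.00 ✓; |VG| = 7.000 ✓; ∠(VG, GH) = 90.00° ✓; |GH| = 37.50 ✓; |CH| = 37.48 ✓.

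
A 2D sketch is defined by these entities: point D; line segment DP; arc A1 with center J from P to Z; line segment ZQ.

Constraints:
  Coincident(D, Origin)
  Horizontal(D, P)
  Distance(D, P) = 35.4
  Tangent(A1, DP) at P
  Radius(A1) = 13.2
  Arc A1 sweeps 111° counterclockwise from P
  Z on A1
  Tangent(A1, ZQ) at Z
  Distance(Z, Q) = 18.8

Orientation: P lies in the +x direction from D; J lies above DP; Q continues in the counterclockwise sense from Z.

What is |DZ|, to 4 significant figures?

50.98

Tangency of A1 to DP means the radius JP is perpendicular to DP, so J = P + (0, 13.2) = (35.40, 13.20). On A1, P sits at bearing -90° from J; a 111° counterclockwise sweep puts Z at bearing 21°, so Z = J + 13.2·(cos 21°, sin 21°) = (47.72, 17.93). Then |DZ| = |Z − D| = 50.98.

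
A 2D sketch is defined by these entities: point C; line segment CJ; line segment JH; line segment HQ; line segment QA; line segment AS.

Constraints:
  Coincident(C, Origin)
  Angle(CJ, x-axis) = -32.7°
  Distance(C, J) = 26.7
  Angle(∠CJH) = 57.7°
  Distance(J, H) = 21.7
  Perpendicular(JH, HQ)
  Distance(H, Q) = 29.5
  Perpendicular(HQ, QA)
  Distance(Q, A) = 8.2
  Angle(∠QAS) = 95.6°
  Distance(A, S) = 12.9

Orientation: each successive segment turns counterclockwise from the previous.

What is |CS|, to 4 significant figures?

6.245

C is at the origin; CJ runs at -32.7° with length 26.7, so J = (22.47, -14.42). ∠CJH = 57.7° gives JH at 89.60° from the x-axis; with |JH| = 21.7, H = (22.62, 7.275). JH ⟂ HQ, so HQ runs at 179.6°; with |HQ| = 29.5, Q = (-6.879, 7.481). The perpendicularity gives QA at right angles to HQ, so QA runs at -90.40°; with |QA| = 8.2, A = (-6.937, -0.7188). ∠QAS = 95.6° gives AS at -6.000° from the x-axis; with |AS| = 12.9, S = (5.893, -2.067). Then |CS| = |S − C| = 6.245.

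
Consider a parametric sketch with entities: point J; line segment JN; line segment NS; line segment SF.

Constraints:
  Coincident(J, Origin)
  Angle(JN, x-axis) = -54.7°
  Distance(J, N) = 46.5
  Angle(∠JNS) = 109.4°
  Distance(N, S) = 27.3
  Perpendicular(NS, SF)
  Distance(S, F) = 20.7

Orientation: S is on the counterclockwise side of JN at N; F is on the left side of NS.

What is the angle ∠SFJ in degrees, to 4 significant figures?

118.4°

∠JNS = 109.4°, so NS runs at -54.7° + (180° − 109.4°) = 15.90° from the x-axis; with |NS| = 27.3, S = N + 27.3·(cos 15.90°, sin 15.90°) = (53.13, -30.47). NS is perpendicular to SF; with |SF| = 20.7 on the left of NS, F = S + 20.7·(-0.2740, 0.9617) = (47.45, -10.56). Then cos ∠SFJ = FS·FJ / (|FS||FJ|), giving 118.4°.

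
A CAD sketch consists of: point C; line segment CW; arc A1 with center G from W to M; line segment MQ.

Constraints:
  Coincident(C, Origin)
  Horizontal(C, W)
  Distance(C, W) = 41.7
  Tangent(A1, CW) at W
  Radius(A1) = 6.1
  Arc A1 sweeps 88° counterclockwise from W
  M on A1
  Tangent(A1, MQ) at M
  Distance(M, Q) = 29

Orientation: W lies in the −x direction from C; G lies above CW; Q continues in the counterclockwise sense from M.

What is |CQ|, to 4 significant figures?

49.12

C is at the origin; C and W share the same y with |CW| = 41.7 and W on the −x side, so W = (-41.70, 0.000). Tangency of A1 to CW means the radius GW is perpendicular to CW, so G = W + (0, 6.1) = (-41.70, 6.100). On A1, W sits at bearing -90° from G; an 88° counterclockwise sweep puts M at bearing -2°, so M = G + 6.1·(cos -2°, sin -2°) = (-35.60, 5.887). The tangent condition forces GM to be normal to MQ, so MQ runs along (−sin -2°, cos -2°); with |MQ| = 29.0, Q = (-34.59, 34.87). Then |CQ| = |Q − C| = 49.12.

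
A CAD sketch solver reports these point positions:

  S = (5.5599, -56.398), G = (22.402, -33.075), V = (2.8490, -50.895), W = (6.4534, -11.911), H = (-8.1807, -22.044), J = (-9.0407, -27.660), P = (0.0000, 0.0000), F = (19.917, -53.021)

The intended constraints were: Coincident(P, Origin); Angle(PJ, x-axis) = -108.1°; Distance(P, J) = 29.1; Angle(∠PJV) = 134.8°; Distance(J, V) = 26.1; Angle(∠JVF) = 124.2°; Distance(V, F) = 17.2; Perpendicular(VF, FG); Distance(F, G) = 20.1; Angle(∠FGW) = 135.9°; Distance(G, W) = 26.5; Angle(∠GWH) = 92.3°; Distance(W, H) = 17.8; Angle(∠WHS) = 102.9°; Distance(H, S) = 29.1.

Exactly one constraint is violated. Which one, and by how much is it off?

Distance(H, S) = 29.1 — off by 7.90.

P = (0.00, 0.00) ✓; PJ at -108.1° ✓; |PJ| = 29.10 ✓; ∠PJV = 134.8° ✓; |JV| = 26.10 ✓; ∠JVF = 124.2° ✓; |VF| = 17.20 ✓; ∠(VF, FG) = 90.00° ✓; |FG| = 20.10 ✓; ∠FGW = 135.9° ✓; |GW| = 26.50 ✓; ∠GWH = 92.30° ✓; |WH| = 17.80 ✓; ∠WHS = 102.9° ✓; |HS| = 37.00 ✗.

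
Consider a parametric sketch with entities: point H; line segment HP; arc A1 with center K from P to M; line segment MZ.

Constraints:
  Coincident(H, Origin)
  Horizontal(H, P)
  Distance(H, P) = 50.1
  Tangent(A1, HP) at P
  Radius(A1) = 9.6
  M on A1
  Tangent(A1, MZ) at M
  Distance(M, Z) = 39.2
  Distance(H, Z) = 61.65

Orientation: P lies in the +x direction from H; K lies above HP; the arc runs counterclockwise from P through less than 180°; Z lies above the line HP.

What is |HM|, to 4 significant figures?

60.13

Checks: |KM| = 9.600 ✓; ∠(KM, MZ) = 90.00° ✓; |MZ| = 39.20 ✓; |HZ| = 61.65 ✓.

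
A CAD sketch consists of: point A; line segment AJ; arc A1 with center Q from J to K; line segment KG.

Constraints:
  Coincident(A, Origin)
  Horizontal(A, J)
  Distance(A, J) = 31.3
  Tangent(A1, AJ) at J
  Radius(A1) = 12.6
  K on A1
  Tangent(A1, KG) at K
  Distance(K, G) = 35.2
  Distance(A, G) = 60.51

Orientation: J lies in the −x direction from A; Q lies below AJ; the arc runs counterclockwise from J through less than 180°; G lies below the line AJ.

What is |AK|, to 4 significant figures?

46.28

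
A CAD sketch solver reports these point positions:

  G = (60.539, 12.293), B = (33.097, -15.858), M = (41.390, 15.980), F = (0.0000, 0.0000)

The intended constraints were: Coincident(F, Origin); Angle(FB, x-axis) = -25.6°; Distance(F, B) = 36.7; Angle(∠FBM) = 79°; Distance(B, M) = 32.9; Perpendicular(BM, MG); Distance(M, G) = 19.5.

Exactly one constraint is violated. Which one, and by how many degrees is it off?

Perpendicular(BM, MG) — off by 3.70°.

F = (0.00, 0.00) ✓; FB at -25.60° ✓; |FB| = 36.70 ✓; ∠FBM = 79.00° ✓; |BM| = 32.90 ✓; ∠(BM, MG) = 86.30° ✗; |MG| = 19.50 ✓.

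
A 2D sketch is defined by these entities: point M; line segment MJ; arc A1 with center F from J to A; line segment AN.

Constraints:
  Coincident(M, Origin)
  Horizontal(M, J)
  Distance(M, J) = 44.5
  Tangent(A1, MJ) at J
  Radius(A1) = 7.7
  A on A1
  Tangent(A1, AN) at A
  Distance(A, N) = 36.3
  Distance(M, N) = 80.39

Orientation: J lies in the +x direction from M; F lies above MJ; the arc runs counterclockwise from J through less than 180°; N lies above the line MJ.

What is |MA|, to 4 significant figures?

50.14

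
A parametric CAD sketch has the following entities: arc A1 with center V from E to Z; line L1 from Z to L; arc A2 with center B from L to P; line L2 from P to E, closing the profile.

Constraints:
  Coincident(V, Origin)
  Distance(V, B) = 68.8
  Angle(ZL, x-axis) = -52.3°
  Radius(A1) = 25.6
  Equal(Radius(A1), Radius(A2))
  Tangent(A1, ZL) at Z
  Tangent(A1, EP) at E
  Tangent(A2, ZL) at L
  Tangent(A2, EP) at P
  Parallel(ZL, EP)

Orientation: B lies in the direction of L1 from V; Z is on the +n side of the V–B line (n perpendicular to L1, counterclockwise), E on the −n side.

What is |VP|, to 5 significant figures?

73.408

The slot axis is L1's direction at -52.3°, so u = (cos -52.3°, sin -52.3°) = (0.61153, -0.79122) and n = (−sin -52.3°, cos -52.3°) = (0.79122, 0.61153). V is at the origin and B lies 68.8 along u from V, so B = 68.8·u = (42.073, -54.436). Tangency of A1 to both parallel lines with radius 25.6 puts Z and E at V ± 25.6·n: Z = (20.255, 15.655), E = (-20.255, -15.655). Equal radii place L and P the same way about B: L = B + 25.6·n = (62.328, -38.781), P = B − 25.6·n = (21.818, -70.091). Then |VP| = |P − V| = 73.408.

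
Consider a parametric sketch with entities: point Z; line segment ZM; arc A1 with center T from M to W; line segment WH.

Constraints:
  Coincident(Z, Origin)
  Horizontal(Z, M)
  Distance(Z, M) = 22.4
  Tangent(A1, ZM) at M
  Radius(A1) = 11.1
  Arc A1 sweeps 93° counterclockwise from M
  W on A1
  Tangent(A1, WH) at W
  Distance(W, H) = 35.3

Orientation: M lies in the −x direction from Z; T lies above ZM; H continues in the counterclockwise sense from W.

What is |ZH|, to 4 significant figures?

48.74

On A1, M sits at bearing -90° from T; a 93° counterclockwise sweep puts W at bearing 3°, so W = T + 11.1·(cos 3°, sin 3°) = (-11.32, 11.68). Tangency of A1 to WH means the radius TW is perpendicular to WH, so WH runs along (−sin 3°, cos 3°); with |WH| = 35.3, H = (-13.16, 46.93). Then |ZH| = |H − Z| = 48.74.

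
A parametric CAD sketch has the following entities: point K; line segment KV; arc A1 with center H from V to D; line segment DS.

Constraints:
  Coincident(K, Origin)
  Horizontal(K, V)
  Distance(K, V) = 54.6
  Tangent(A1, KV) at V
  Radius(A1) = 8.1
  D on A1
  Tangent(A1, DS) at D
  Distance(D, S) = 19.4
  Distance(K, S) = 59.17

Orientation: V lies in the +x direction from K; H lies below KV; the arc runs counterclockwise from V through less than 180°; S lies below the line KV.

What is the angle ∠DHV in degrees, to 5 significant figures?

104.53°

Checks: |KV| = 54.60 ✓; |HD| = 8.100 ✓; ∠(HD, DS) = 90.00° ✓; |DS| = 19.40 ✓; |KS| = 59.17 ✓.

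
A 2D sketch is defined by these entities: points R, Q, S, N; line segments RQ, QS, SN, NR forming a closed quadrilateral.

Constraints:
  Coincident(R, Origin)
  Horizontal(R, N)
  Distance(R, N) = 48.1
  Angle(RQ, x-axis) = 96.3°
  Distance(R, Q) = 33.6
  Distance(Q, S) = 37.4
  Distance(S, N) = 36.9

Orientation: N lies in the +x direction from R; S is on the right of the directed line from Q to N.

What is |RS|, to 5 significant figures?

11.248

Checks: |QS| = 37.40 ✓; |SN| = 36.90 ✓.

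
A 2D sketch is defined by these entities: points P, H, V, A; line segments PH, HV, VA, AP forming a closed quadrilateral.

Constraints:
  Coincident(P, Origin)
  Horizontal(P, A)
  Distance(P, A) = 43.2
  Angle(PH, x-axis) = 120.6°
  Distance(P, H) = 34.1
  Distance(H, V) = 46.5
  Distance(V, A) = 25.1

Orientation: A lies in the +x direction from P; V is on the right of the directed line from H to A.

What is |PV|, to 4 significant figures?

18.12

Checks: |HV| = 46.50 ✓; |VA| = 25.10 ✓.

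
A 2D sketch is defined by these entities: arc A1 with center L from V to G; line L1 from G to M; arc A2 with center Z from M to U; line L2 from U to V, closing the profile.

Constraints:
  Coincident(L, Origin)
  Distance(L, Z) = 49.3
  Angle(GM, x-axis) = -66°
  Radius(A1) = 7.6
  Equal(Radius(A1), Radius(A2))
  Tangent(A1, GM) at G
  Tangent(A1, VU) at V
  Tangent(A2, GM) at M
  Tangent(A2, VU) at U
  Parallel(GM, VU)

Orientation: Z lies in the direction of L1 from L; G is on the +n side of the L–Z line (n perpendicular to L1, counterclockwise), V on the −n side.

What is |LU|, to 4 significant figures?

49.88

The slot axis is L1's direction at -66.0°, so u = (cos -66.0°, sin -66.0°) = (0.4067, -0.9135) and n = (−sin -66.0°, cos -66.0°) = (0.9135, 0.4067). L is at the origin and Z lies 49.3 along u from L, so Z = 49.3·u = (20.05, -45.04). Tangency of A1 to both parallel lines with radius 7.6 puts G and V at L ± 7.6·n: G = (6.943, 3.091), V = (-6.943, -3.091). Equal radii place M and U the same way about Z: M = Z + 7.6·n = (27.00, -41.95), U = Z − 7.6·n = (13.11, -48.13). Then |LU| = |U − L| = 49.88.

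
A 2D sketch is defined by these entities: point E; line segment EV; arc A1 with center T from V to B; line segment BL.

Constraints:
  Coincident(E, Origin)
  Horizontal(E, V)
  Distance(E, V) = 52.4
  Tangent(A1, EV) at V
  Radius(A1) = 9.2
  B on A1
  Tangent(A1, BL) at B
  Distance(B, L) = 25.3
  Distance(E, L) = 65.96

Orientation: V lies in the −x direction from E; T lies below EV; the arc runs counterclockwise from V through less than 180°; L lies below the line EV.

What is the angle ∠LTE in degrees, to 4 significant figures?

106.1°

E is at the origin; E and V share the same y with |EV| = 52.4 and V on the −x side, so V = (-52.40, 0.000). Since A1 is tangent to EV there, TV ⟂ EV, so T = V + (0, -9.2) = (-52.40, -9.200). Since TB ⟂ BL (tangency), |TL| = √(9.2² + 25.3²) = 26.92 regardless of where B sits on A1. So L lies on both circle(E, 65.96) and circle(T, 26.92); the below-EV intersection is L = (-55.29, -35.96). B is the foot of the tangent from L: B = (-61.33, -11.40).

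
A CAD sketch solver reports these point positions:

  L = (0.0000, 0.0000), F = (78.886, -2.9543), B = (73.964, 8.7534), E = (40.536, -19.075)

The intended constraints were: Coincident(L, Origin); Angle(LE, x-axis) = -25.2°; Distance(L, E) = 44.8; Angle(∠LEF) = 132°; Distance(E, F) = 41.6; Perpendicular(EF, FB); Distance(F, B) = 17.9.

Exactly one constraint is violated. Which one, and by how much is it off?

Distance(F, B) = 17.9 — off by 5.20.

L = (0.00, 0.00) ✓; LE at -25.20° ✓; |LE| = 44.80 ✓; ∠LEF = 132.0° ✓; |EF| = 41.60 ✓; ∠(EF, FB) = 90.00° ✓; |FB| = 12.70 ✗.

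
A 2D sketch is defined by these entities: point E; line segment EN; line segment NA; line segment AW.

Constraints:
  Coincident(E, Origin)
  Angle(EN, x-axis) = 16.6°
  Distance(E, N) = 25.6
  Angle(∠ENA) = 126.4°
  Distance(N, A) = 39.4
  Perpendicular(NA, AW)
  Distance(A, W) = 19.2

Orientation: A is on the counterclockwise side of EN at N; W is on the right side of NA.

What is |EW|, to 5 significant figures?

67.563

∠ENA = 126.4°, so NA runs at 16.6° + (180° − 126.4°) = 70.200° from the x-axis; with |NA| = 39.4, A = N + 39.4·(cos 70.200°, sin 70.200°) = (37.879, 44.384). NA is perpendicular to AW; with |AW| = 19.2 on the right of NA, W = A + 19.2·(0.94088, -0.33874) = (55.944, 37.881). Then |EW| = |W − E| = 67.563.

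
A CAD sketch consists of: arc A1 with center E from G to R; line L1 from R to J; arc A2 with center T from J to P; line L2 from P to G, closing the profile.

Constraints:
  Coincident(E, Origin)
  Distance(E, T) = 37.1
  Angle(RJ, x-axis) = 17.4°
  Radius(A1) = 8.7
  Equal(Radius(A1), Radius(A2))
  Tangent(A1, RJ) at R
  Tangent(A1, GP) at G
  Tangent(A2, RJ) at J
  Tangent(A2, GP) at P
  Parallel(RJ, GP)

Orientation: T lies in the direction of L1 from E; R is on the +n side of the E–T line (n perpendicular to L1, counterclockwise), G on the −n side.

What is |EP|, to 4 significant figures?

38.11

The slot axis is L1's direction at 17.4°, so u = (cos 17.4°, sin 17.4°) = (0.9542, 0.2990) and n = (−sin 17.4°, cos 17.4°) = (-0.2990, 0.9542). E is at the origin and T lies 37.1 along u from E, so T = 37.1·u = (35.40, 11.09). Tangency of A1 to both parallel lines with radius 8.7 puts R and G at E ± 8.7·n: R = (-2.602, 8.302), G = (2.602, -8.302). Equal radii place J and P the same way about T: J = T + 8.7·n = (32.80, 19.40), P = T − 8.7·n = (38.00, 2.793). Then |EP| = |P − E| = 38.11.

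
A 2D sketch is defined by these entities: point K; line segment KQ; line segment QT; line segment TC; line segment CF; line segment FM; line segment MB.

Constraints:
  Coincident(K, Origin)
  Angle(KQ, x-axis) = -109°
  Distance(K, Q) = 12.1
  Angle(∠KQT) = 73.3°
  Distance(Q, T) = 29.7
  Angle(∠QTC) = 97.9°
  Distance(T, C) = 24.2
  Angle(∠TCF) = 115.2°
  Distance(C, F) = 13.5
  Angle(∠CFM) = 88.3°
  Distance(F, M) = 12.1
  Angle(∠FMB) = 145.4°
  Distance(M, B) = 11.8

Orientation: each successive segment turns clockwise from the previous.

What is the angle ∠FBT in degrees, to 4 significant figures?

109.8°

K is at the origin; KQ runs at -109.0° with length 12.1, so Q = (-3.939, -11.44). ∠KQT = 73.3° gives QT at 144.3° from the x-axis; with |QT| = 29.7, T = (-28.06, 5.890). ∠QTC = 97.9° gives TC at 62.20° from the x-axis; with |TC| = 24.2, C = (-16.77, 27.30). ∠TCF = 115.2° gives CF at -2.600° from the x-axis; with |CF| = 13.5, F = (-3.286, 26.68). ∠CFM = 88.3° gives FM at -94.30° from the x-axis; with |FM| = 12.1, M = (-4.193, 14.62). ∠FMB = 145.4° gives MB at -128.9° from the x-axis; with |MB| = 11.8, B = (-11.60, 5.436). Then cos ∠FBT = BF·BT / (|BF||BT|), giving 109.8°.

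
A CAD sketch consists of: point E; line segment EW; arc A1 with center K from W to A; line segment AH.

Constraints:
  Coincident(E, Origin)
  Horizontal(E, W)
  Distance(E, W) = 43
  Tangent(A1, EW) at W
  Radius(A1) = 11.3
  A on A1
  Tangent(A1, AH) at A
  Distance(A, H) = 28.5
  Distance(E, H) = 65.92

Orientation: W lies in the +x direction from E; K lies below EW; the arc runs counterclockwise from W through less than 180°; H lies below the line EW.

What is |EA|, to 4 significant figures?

38.77

Checks: E.y = 0.00, W.y = 0.00 ✓; ∠(KW, WE) = 90.00° ✓; |KW| = 11.30 ✓; |KA| = 11.30 ✓; ∠(KA, AH) = 90.00° ✓; |AH| = 28.50 ✓; |EH| = 65.92 ✓.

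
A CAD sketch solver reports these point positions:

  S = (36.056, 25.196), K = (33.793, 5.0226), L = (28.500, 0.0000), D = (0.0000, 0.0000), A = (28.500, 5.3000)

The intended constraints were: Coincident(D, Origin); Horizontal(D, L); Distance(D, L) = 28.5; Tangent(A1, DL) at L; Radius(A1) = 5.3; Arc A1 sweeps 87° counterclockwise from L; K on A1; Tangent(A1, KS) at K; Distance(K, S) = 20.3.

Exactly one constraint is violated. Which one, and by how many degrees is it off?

Tangent(A1, KS) at K — off by 3.40°.

D = (0.00, 0.00) ✓; D.y = 0.00, L.y = 0.00 ✓; |DL| = 28.50 ✓; ∠(AL, LD) = 90.00° ✓; |AL| = 5.300 ✓; bearing(A→K) − bearing(A→L) = 87.00° ✓; |AK| = 5.300 ✓; ∠(AK, KS) = 93.40° ✗; |KS| = 20.30 ✓.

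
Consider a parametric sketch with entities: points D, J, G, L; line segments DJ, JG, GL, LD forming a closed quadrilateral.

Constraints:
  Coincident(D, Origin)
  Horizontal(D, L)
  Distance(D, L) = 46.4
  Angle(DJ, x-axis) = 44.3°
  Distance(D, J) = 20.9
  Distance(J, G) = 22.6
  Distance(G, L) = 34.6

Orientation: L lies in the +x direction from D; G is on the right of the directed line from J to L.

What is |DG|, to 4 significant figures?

14.96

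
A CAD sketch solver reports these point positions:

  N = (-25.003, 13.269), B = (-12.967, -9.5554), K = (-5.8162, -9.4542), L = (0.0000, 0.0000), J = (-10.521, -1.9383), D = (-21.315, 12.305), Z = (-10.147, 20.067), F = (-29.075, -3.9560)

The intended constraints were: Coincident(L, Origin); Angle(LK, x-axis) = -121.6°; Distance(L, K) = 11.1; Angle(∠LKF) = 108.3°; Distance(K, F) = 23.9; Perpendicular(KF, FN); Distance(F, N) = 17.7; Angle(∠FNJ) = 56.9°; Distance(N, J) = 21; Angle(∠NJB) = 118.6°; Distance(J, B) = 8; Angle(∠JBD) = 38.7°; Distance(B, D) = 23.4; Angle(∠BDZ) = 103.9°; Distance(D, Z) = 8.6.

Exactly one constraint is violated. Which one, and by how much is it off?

Distance(D, Z) = 8.6 — off by 5.00.

L = (0.00, 0.00) ✓; LK at -121.6° ✓; |LK| = 11.10 ✓; ∠LKF = 108.3° ✓; |KF| = 23.90 ✓; ∠(KF, FN) = 90.00° ✓; |FN| = 17.70 ✓; ∠FNJ = 56.90° ✓; |NJ| = 21.00 ✓; ∠NJB = 118.6° ✓; |JB| = 8.000 ✓; ∠JBD = 38.70° ✓; |BD| = 23.40 ✓; ∠BDZ = 103.9° ✓; |DZ| = 13.60 ✗.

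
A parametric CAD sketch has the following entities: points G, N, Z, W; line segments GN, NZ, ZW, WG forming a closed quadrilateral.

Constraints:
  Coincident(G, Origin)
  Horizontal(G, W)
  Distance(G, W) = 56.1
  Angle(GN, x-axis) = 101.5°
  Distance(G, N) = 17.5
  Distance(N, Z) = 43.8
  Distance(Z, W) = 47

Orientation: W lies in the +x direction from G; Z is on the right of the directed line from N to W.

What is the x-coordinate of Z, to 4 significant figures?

14.89

Checks: |NZ| = 43.80 ✓; |ZW| = 47.00 ✓.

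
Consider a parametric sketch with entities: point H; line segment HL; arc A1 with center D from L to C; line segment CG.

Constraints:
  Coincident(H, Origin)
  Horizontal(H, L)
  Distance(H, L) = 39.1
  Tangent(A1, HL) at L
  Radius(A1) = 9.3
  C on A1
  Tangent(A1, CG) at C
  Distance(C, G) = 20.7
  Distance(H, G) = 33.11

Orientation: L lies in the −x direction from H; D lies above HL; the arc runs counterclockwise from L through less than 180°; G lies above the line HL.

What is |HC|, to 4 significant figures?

31.09

Checks: H = (0.00, 0.00) ✓; |DC| = 9.300 ✓; ∠(DC, CG) = 90.00° ✓; |CG| = 20.70 ✓; |HG| = 33.11 ✓.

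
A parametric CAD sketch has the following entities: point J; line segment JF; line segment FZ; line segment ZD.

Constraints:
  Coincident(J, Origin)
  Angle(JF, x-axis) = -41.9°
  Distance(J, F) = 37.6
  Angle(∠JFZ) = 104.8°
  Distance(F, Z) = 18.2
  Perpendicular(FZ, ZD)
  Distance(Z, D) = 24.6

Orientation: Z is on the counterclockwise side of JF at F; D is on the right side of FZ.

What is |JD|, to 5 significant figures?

66.995

∠JFZ = 104.8°, so FZ runs at -41.9° + (180° − 104.8°) = 33.300° from the x-axis; with |FZ| = 18.2, Z = F + 18.2·(cos 33.300°, sin 33.300°) = (43.198, -15.118). FZ is perpendicular to ZD; with |ZD| = 24.6 on the right of FZ, D = Z + 24.6·(0.54902, -0.83581) = (56.704, -35.679). Then |JD| = |D − J| = 66.995.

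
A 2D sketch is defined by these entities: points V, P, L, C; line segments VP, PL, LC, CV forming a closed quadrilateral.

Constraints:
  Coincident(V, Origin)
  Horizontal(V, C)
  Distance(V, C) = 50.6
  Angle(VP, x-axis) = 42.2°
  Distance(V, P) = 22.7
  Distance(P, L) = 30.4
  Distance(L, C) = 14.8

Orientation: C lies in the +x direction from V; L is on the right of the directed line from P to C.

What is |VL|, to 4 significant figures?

38.19

Checks: |PL| = 30.40 ✓; |LC| = 14.80 ✓.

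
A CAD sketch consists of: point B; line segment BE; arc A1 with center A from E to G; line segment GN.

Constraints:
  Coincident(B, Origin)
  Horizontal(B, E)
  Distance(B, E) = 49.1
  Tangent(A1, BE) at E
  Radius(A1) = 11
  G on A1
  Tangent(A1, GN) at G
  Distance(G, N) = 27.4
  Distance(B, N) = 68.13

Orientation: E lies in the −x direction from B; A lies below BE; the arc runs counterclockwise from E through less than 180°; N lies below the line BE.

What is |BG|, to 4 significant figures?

61.31

B is at the origin; BE is horizontal with |BE| = 49.1 and E on the −x side, so E = (-49.10, 0.000). The tangent condition forces AE to be normal to BE, so A = E + (0, -11) = (-49.10, -11.00). Since AG ⟂ GN (tangency), |AN| = √(11.0² + 27.4²) = 29.53 regardless of where G sits on A1. So N lies on both circle(B, 68.13) and circle(A, 29.53); the below-BE intersection is N = (-55.24, -39.88). G is the foot of the tangent from N: G = (-59.94, -12.89).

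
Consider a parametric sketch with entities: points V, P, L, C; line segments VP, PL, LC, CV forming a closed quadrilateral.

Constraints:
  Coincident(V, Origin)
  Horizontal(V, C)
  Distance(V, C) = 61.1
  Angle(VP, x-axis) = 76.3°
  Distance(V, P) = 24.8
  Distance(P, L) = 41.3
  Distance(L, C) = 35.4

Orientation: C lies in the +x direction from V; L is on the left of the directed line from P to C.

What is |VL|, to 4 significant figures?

56.45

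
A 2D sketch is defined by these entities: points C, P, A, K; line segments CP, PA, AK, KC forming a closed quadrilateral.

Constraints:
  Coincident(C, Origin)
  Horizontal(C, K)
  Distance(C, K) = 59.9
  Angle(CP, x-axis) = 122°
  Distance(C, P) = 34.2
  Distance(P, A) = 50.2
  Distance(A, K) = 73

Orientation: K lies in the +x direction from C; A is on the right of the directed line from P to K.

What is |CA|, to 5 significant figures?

22.926

C is at the origin; C and K share the same y with |CK| = 59.9 and K in +x, so K = (59.9, 0). CP runs at 122.0° with |CP| = 34.2, so P = (-18.123, 29.003). A is determined by |PA| = 50.2 and |AK| = 73.0 together: it lies at the intersection of circle(P, 50.2) and circle(K, 73.0). With |PK| = 83.239, the foot of the radical line on PK is 24.747 from P and the perpendicular offset is √(50.2² − 24.747²) = 43.676. Taking the right-of-PK solution: A = (-10.145, -20.559).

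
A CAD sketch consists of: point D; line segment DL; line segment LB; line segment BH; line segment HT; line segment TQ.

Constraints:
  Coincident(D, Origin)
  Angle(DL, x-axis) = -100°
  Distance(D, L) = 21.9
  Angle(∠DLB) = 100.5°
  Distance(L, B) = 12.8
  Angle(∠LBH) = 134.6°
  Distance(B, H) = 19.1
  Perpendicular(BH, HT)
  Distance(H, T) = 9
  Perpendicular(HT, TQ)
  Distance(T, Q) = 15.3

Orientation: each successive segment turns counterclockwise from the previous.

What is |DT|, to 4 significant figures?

23.85

D is at the origin; DL runs at -100.0° with length 21.9, so L = (-3.803, -21.57). ∠DLB = 100.5° gives LB at -20.50° from the x-axis; with |LB| = 12.8, B = (8.187, -26.05). ∠LBH = 134.6° gives BH at 24.90° from the x-axis; with |BH| = 19.1, H = (25.51, -18.01). BH ⟂ HT, so HT runs at 114.9°; with |HT| = 9.0, T = (21.72, -9.845). Then |DT| = |T − D| = 23.85.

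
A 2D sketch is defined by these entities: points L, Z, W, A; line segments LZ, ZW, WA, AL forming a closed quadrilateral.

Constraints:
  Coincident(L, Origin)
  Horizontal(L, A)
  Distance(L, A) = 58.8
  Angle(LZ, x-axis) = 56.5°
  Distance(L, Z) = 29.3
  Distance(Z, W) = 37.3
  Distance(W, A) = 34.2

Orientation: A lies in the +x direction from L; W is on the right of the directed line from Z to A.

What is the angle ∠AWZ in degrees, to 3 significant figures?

86.7°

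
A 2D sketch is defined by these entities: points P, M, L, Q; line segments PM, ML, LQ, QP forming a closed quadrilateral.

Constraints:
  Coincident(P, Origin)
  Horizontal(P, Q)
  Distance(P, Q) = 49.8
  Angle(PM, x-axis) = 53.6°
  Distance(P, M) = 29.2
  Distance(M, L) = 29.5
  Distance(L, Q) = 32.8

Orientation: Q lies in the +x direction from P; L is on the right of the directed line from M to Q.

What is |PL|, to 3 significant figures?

18.5

P is at the origin; P and Q share the same y with |PQ| = 49.8 and Q in +x, so Q = (49.8, 0). PM runs at 53.6° with |PM| = 29.2, so M = (17.3, 23.5). L is determined by |ML| = 29.5 and |LQ| = 32.8 together: it lies at the intersection of circle(M, 29.5) and circle(Q, 32.8). With |MQ| = 40.1, the foot of the radical line on MQ is 17.5 from M and the perpendicular offset is √(29.5² − 17.5²) = 23.8. Taking the right-of-MQ solution: L = (17.6, -6.00).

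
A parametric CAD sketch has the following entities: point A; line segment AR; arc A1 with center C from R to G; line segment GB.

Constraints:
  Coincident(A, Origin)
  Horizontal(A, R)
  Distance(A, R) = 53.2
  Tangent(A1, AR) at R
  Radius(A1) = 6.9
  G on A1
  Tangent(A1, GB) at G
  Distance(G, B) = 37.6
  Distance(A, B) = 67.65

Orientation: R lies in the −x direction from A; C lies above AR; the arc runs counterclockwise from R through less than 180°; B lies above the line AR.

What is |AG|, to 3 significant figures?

47.0

Checks: |CG| = 6.900 ✓; ∠(CG, GB) = 90.00° ✓; |GB| = 37.60 ✓; |AB| = 67.65 ✓.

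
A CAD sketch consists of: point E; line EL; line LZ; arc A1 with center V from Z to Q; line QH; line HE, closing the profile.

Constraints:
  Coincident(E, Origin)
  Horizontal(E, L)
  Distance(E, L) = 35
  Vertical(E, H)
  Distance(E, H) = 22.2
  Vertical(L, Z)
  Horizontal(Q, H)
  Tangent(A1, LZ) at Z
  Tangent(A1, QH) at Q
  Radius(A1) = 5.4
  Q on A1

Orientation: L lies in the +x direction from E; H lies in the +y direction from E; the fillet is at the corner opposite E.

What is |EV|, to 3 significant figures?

34.0

E is at the origin; E and L share the same y with |EL| = 35.0 and L on the +x side, so L = (35.0, 0.00). E and H share the same x with |EH| = 22.2 and H on the +y side, so H = (0.00, 22.2). The virtual corner opposite E is at (35.0, 22.2). Since A1 is tangent to LZ there, VZ ⟂ LZ and the tangent condition forces VQ to be normal to QH, with radius 5.4, so the center V sits 5.4 in from both sides at V = (29.6, 16.8). Then |EV| = |V − E| = 34.0.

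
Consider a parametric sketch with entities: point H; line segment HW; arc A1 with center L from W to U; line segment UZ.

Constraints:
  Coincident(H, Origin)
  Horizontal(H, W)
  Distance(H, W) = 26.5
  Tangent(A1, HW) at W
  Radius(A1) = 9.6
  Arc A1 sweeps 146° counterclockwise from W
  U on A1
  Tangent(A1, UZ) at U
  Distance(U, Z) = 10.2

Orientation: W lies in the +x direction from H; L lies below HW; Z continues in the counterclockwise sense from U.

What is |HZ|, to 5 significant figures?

37.638

H is at the origin; H and W share the same y with |HW| = 26.5 and W on the +x side, so W = (26.500, 0.0000). Since A1 is tangent to HW there, LW ⟂ HW, so L = W + (0, -9.6) = (26.500, -9.6000). On A1, W sits at bearing 90° from L; a 146° counterclockwise sweep puts U at bearing 236°, so U = L + 9.6·(cos 236°, sin 236°) = (21.132, -17.559). Tangency of A1 to UZ means the radius LU is perpendicular to UZ, so UZ runs along (−sin 236°, cos 236°); with |UZ| = 10.2, Z = (29.588, -23.263). Then |HZ| = |Z − H| = 37.638.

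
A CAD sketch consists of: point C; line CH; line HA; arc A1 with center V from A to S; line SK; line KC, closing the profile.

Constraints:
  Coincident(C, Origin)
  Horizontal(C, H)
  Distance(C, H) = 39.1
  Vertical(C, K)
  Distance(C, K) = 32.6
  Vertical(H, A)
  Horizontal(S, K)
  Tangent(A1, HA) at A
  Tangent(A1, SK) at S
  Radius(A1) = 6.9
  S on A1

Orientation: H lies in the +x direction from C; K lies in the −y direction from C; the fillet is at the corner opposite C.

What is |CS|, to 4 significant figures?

45.82

C is at the origin; C and H share the same y with |CH| = 39.1 and H on the +x side, so H = (39.10, 0.000). CK is vertical with |CK| = 32.6 and K on the −y side, so K = (0.000, -32.60). The virtual corner opposite C is at (39.10, -32.60). A1 meets HA tangentially, so VA is at right angles to HA and the tangent condition forces VS to be normal to SK, with radius 6.9, so the center V sits 6.9 in from both sides at V = (32.20, -25.70). That places the tangent points at A = (39.10, -25.70) on HA and S = (32.20, -32.60) on SK. Then |CS| = |S − C| = 45.82.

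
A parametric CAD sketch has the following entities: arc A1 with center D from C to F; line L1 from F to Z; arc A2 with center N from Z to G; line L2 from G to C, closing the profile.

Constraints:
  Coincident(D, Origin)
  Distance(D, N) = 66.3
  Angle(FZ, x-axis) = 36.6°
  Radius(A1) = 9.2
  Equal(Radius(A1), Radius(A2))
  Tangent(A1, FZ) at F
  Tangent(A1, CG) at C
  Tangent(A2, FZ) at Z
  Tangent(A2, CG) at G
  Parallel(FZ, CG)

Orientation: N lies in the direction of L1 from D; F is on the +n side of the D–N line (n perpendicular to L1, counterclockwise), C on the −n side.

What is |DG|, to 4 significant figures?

66.94

The slot axis is L1's direction at 36.6°, so u = (cos 36.6°, sin 36.6°) = (0.8028, 0.5962) and n = (−sin 36.6°, cos 36.6°) = (-0.5962, 0.8028). D is at the origin and N lies 66.3 along u from D, so N = 66.3·u = (53.23, 39.53). Tangency of A1 to both parallel lines with radius 9.2 puts F and C at D ± 9.2·n: F = (-5.485, 7.386), C = (5.485, -7.386). Equal radii place Z and G the same way about N: Z = N + 9.2·n = (47.74, 46.92), G = N − 9.2·n = (58.71, 32.14). Then |DG| = |G − D| = 66.94.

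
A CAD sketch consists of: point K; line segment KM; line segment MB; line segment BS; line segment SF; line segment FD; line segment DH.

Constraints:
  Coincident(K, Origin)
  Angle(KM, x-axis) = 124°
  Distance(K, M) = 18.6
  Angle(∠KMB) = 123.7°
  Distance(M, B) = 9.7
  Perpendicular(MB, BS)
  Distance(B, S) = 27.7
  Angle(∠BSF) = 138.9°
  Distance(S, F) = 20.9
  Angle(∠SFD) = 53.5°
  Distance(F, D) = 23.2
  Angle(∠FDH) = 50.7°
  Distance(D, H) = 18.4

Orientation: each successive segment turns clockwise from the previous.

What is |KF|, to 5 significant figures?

28.672

K is at the origin; KM runs at 124.0° with length 18.6, so M = (-10.401, 15.420). ∠KMB = 123.7° gives MB at 67.700° from the x-axis; with |MB| = 9.7, B = (-6.7203, 24.395). MB ⟂ BS, so BS runs at -22.300°; with |BS| = 27.7, S = (18.908, 13.884). ∠BSF = 138.9° gives SF at -63.400° from the x-axis; with |SF| = 20.9, F = (28.266, -4.8041). Then |KF| = |F − K| = 28.672.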